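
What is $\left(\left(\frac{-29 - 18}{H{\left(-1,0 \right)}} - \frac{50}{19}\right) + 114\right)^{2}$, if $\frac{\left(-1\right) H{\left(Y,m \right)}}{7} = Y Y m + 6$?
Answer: $\frac{8057755225}{636804} \approx 12653.0$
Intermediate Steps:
$H{\left(Y,m \right)} = -42 - 7 m Y^{2}$ ($H{\left(Y,m \right)} = - 7 \left(Y Y m + 6\right) = - 7 \left(Y^{2} m + 6\right) = - 7 \left(m Y^{2} + 6\right) = - 7 \left(6 + m Y^{2}\right) = -42 - 7 m Y^{2}$)
$\left(\left(\frac{-29 - 18}{H{\left(-1,0 \right)}} - \frac{50}{19}\right) + 114\right)^{2} = \left(\left(\frac{-29 - 18}{-42 - 0 \left(-1\right)^{2}} - \frac{50}{19}\right) + 114\right)^{2} = \left(\left(- \frac{47}{-42 - 0 \cdot 1} - \frac{50}{19}\right) + 114\right)^{2} = \left(\left(- \frac{47}{-42 + 0} - \frac{50}{19}\right) + 114\right)^{2} = \left(\left(- \frac{47}{-42} - \frac{50}{19}\right) + 114\right)^{2} = \left(\left(\left(-47\right) \left(- \frac{1}{42}\right) - \frac{50}{19}\right) + 114\right)^{2} = \left(\left(\frac{47}{42} - \frac{50}{19}\right) + 114\right)^{2} = \left(- \frac{1207}{798} + 114\right)^{2} = \left(\frac{89765}{798}\right)^{2} = \frac{8057755225}{636804}$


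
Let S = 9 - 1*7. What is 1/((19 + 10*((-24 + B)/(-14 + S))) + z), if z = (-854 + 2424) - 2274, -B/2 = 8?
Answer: -3/1955 ≈ -0.0015345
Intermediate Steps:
B = -16 (B = -2*8 = -16)
S = 2 (S = 9 - 7 = 2)
z = -704 (z = 1570 - 2274 = -704)
1/((19 + 10*((-24 + B)/(-14 + S))) + z) = 1/((19 + 10*((-24 - 16)/(-14 + 2))) - 704) = 1/((19 + 10*(-40/(-12))) - 704) = 1/((19 + 10*(-40*(-1/12))) - 704) = 1/((19 + 10*(10/3)) - 704) = 1/((19 + 100/3) - 704) = 1/(157/3 - 704) = 1/(-1955/3) = -3/1955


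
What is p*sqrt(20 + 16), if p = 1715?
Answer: 10290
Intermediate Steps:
p*sqrt(20 + 16) = 1715*sqrt(20 + 16) = 1715*sqrt(36) = 1715*6 = 10290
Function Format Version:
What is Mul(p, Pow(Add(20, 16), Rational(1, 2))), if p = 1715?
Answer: 10290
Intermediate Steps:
Mul(p, Pow(Add(20, 16), Rational(1, 2))) = Mul(1715, Pow(Add(20, 16), Rational(1, 2))) = Mul(1715, Pow(36, Rational(1, 2))) = Mul(1715, 6) = 10290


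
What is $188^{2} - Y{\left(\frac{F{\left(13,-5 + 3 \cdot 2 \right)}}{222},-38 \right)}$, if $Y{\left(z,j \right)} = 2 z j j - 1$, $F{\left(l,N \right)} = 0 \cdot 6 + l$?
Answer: $\frac{3904523}{111} \approx 35176.0$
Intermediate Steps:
$F{\left(l,N \right)} = l$ ($F{\left(l,N \right)} = 0 + l = l$)
$Y{\left(z,j \right)} = -1 + 2 z j^{2}$ ($Y{\left(z,j \right)} = 2 j z j - 1 = 2 z j^{2} - 1 = -1 + 2 z j^{2}$)
$188^{2} - Y{\left(\frac{F{\left(13,-5 + 3 \cdot 2 \right)}}{222},-38 \right)} = 188^{2} - \left(-1 + 2 \cdot \frac{13}{222} \left(-38\right)^{2}\right) = 35344 - \left(-1 + 2 \cdot 13 \cdot \frac{1}{222} \cdot 1444\right) = 35344 - \left(-1 + 2 \cdot \frac{13}{222} \cdot 1444\right) = 35344 - \left(-1 + \frac{18772}{111}\right) = 35344 - \frac{18661}{111} = \frac{3904523}{111}$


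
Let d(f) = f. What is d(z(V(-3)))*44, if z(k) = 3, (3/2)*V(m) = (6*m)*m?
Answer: 132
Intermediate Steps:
V(m) = 4*m² (V(m) = 2*((6*m)*m)/3 = 2*(6*m²)/3 = 4*m²)
d(z(V(-3)))*44 = 3*44 = 132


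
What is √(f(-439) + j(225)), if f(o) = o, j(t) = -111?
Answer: 5*I*√22 ≈ 23.452*I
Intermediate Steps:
√(f(-439) + j(225)) = √(-439 - 111) = √(-550) = 5*I*√22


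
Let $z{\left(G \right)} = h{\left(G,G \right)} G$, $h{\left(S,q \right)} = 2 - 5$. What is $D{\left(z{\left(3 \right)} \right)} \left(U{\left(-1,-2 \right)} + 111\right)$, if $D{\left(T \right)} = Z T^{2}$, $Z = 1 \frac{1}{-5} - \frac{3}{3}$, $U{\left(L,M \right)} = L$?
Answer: $-10692$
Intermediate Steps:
$h{\left(S,q \right)} = -3$ ($h{\left(S,q \right)} = 2 - 5 = -3$)
$Z = - \frac{6}{5}$ ($Z = 1 \left(- \frac{1}{5}\right) - 1 = - \frac{1}{5} - 1 = - \frac{6}{5} \approx -1.2$)
$z{\left(G \right)} = - 3 G$
$D{\left(T \right)} = - \frac{6 T^{2}}{5}$
$D{\left(z{\left(3 \right)} \right)} \left(U{\left(-1,-2 \right)} + 111\right) = - \frac{6 \left(\left(-3\right) 3\right)^{2}}{5} \left(-1 + 111\right) = - \frac{6 \left(-9\right)^{2}}{5} \cdot 110 = \left(- \frac{6}{5}\right) 81 \cdot 110 = \left(- \frac{486}{5}\right) 110 = -10692$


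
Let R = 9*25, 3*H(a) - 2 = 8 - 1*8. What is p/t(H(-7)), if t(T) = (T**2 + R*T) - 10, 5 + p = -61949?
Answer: -278793/632 ≈ -441.13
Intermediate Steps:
H(a) = 2/3 (H(a) = 2/3 + (8 - 1*8)/3 = 2/3 + (8 - 8)/3 = 2/3 + (1/3)*0 = 2/3 + 0 = 2/3)
R = 225
p = -61954 (p = -5 - 61949 = -61954)
t(T) = -10 + T**2 + 225*T (t(T) = (T**2 + 225*T) - 10 = -10 + T**2 + 225*T)
p/t(H(-7)) = -61954/(-10 + (2/3)**2 + 225*(2/3)) = -61954/(-10 + 4/9 + 150) = -61954/1264/9 = -61954*9/1264 = -278793/632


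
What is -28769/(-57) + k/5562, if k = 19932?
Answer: 8952739/17613 ≈ 508.30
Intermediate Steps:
-28769/(-57) + k/5562 = -28769/(-57) + 19932/5562 = -28769*(-1/57) + 19932*(1/5562) = 28769/57 + 3322/927 = 8952739/17613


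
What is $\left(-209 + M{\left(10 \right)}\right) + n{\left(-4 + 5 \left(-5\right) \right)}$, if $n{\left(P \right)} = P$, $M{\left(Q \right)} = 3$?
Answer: $-235$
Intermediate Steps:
$\left(-209 + M{\left(10 \right)}\right) + n{\left(-4 + 5 \left(-5\right) \right)} = \left(-209 + 3\right) + \left(-4 + 5 \left(-5\right)\right) = -206 - 29 = -235$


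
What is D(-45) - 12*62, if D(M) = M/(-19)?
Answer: -14091/19 ≈ -741.63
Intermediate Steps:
D(M) = -M/19 (D(M) = M*(-1/19) = -M/19)
D(-45) - 12*62 = -1/19*(-45) - 12*62 = 45/19 - 744 = -14091/19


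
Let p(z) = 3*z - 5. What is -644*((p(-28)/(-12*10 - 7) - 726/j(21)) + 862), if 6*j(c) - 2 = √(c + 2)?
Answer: -2053149924/2413 + 2805264*√23/19 ≈ -1.4279e+5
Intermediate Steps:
j(c) = ⅓ + √(2 + c)/6 (j(c) = ⅓ + √(c + 2)/6 = ⅓ + √(2 + c)/6)
p(z) = -5 + 3*z
-644*((p(-28)/(-12*10 - 7) - 726/j(21)) + 862) = -644*(((-5 + 3*(-28))/(-12*10 - 7) - 726/(⅓ + √(2 + 21)/6)) + 862) = -644*(((-5 - 84)/(-120 - 7) - 726/(⅓ + √23/6)) + 862) = -644*((-89/(-127) - 726/(⅓ + √23/6)) + 862) = -644*((-89*(-1/127) - 726/(⅓ + √23/6)) + 862) = -644*((89/127 - 726/(⅓ + √23/6)) + 862) = -644*(109563/127 - 726/(⅓ + √23/6)) = -70558572/127 + 467544/(⅓ + √23/6)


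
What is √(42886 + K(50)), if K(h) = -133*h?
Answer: 2*√9059 ≈ 190.36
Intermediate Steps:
√(42886 + K(50)) = √(42886 - 133*50) = √(42886 - 6650) = √36236 = 2*√9059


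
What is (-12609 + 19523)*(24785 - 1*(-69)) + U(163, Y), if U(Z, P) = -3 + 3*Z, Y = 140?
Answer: 171841042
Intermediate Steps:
(-12609 + 19523)*(24785 - 1*(-69)) + U(163, Y) = (-12609 + 19523)*(24785 - 1*(-69)) + (-3 + 3*163) = 6914*(24785 + 69) + (-3 + 489) = 6914*24854 + 486 = 171840556 + 486 = 171841042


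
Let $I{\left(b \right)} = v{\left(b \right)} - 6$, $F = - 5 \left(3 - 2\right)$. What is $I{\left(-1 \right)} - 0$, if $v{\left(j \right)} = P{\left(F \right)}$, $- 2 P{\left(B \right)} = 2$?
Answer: $-7$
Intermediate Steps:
$F = -5$ ($F = \left(-5\right) 1 = -5$)
$P{\left(B \right)} = -1$ ($P{\left(B \right)} = \left(- \frac{1}{2}\right) 2 = -1$)
$v{\left(j \right)} = -1$
$I{\left(b \right)} = -7$ ($I{\left(b \right)} = -1 - 6 = -7$)
$I{\left(-1 \right)} - 0 = -7 - 0 = -7 + 0 = -7$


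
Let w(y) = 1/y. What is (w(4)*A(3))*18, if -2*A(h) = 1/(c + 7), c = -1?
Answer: -3/8 ≈ -0.37500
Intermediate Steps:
A(h) = -1/12 (A(h) = -1/(2*(-1 + 7)) = -½/6 = -½*⅙ = -1/12)
(w(4)*A(3))*18 = (-1/12/4)*18 = ((¼)*(-1/12))*18 = -1/48*18 = -3/8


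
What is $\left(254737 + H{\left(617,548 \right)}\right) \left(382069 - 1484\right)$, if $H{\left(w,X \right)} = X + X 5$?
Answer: $98200444625$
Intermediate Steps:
$H{\left(w,X \right)} = 6 X$ ($H{\left(w,X \right)} = X + 5 X = 6 X$)
$\left(254737 + H{\left(617,548 \right)}\right) \left(382069 - 1484\right) = \left(254737 + 6 \cdot 548\right) \left(382069 - 1484\right) = \left(254737 + 3288\right) 380585 = 258025 \cdot 380585 = 98200444625$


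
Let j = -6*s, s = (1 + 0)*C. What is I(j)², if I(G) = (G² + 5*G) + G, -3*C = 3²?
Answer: 186624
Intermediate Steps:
C = -3 (C = -⅓*3² = -⅓*9 = -3)
s = -3 (s = (1 + 0)*(-3) = 1*(-3) = -3)
j = 18 (j = -6*(-3) = 18)
I(G) = G² + 6*G
I(j)² = (18*(6 + 18))² = (18*24)² = 432² = 186624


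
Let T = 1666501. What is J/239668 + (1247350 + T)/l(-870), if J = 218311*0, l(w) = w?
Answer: -2913851/870 ≈ -3349.3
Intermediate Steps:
J = 0
J/239668 + (1247350 + T)/l(-870) = 0/239668 + (1247350 + 1666501)/(-870) = 0*(1/239668) + 2913851*(-1/870) = 0 - 2913851/870 = -2913851/870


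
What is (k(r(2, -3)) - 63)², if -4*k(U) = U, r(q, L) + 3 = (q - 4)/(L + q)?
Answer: 63001/16 ≈ 3937.6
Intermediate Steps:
r(q, L) = -3 + (-4 + q)/(L + q) (r(q, L) = -3 + (q - 4)/(L + q) = -3 + (-4 + q)/(L + q))
k(U) = -U/4
(k(r(2, -3)) - 63)² = (-(-4 - 3*(-3) - 2*2)/(4*(-3 + 2)) - 63)² = (-(-4 + 9 - 4)/(4*(-1)) - 63)² = (-(-1)/4 - 63)² = (-¼*(-1) - 63)² = (¼ - 63)² = (-251/4)² = 63001/16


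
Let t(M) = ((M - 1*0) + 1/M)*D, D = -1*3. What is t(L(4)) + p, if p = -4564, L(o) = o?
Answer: -18307/4 ≈ -4576.8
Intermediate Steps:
D = -3
t(M) = -3*M - 3/M (t(M) = ((M - 1*0) + 1/M)*(-3) = ((M + 0) + 1/M)*(-3) = (M + 1/M)*(-3) = -3*M - 3/M)
t(L(4)) + p = (-3*4 - 3/4) - 4564 = (-12 - 3*1/4) - 4564 = (-12 - 3/4) - 4564 = -51/4 - 4564 = -18307/4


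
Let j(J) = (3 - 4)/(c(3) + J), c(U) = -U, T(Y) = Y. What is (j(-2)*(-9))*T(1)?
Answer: -9/5 ≈ -1.8000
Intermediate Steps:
j(J) = -1/(-3 + J) (j(J) = (3 - 4)/(-1*3 + J) = -1/(-3 + J))
(j(-2)*(-9))*T(1) = (-1/(-3 - 2)*(-9))*1 = (-1/(-5)*(-9))*1 = (-1*(-⅕)*(-9))*1 = ((⅕)*(-9))*1 = -9/5*1 = -9/5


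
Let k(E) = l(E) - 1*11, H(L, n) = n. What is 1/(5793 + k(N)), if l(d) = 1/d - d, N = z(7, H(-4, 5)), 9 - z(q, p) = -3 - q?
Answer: 19/109498 ≈ 0.00017352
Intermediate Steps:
z(q, p) = 12 + q (z(q, p) = 9 - (-3 - q) = 9 + (3 + q) = 12 + q)
N = 19 (N = 12 + 7 = 19)
k(E) = -11 + 1/E - E (k(E) = (1/E - E) - 1*11 = (1/E - E) - 11 = -11 + 1/E - E)
1/(5793 + k(N)) = 1/(5793 + (-11 + 1/19 - 1*19)) = 1/(5793 + (-11 + 1/19 - 19)) = 1/(5793 - 569/19) = 1/(109498/19) = 19/109498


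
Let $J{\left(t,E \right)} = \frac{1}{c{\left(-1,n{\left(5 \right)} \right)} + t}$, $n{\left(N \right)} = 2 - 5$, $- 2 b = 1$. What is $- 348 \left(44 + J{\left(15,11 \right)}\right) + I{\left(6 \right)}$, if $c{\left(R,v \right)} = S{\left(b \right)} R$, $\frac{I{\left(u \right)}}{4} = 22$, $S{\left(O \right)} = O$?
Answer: $- \frac{472640}{31} \approx -15246.0$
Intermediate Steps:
$b = - \frac{1}{2}$ ($b = \left(- \frac{1}{2}\right) 1 = - \frac{1}{2} \approx -0.5$)
$n{\left(N \right)} = -3$
$I{\left(u \right)} = 88$ ($I{\left(u \right)} = 4 \cdot 22 = 88$)
$c{\left(R,v \right)} = - \frac{R}{2}$
$J{\left(t,E \right)} = \frac{1}{\frac{1}{2} + t}$ ($J{\left(t,E \right)} = \frac{1}{\left(- \frac{1}{2}\right) \left(-1\right) + t} = \frac{1}{\frac{1}{2} + t}$)
$- 348 \left(44 + J{\left(15,11 \right)}\right) + I{\left(6 \right)} = - 348 \left(44 + \frac{2}{1 + 2 \cdot 15}\right) + 88 = - 348 \left(44 + \frac{2}{1 + 30}\right) + 88 = - 348 \left(44 + \frac{2}{31}\right) + 88 = \left(-348\right) \frac{1366}{31} + 88 = - \frac{475368}{31} + 88 = - \frac{472640}{31}$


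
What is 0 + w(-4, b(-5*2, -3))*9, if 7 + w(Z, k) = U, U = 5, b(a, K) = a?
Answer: -18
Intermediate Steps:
w(Z, k) = -2 (w(Z, k) = -7 + 5 = -2)
0 + w(-4, b(-5*2, -3))*9 = 0 - 2*9 = 0 - 18 = -18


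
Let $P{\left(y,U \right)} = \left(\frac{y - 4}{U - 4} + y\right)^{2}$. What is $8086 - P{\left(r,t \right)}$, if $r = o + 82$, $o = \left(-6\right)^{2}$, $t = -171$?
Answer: $- \frac{174093546}{30625} \approx -5684.7$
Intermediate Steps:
$o = 36$
$r = 118$ ($r = 36 + 82 = 118$)
$P{\left(y,U \right)} = \left(y + \frac{-4 + y}{-4 + U}\right)^{2}$ ($P{\left(y,U \right)} = \left(\frac{-4 + y}{-4 + U} + y\right)^{2} = \left(y + \frac{-4 + y}{-4 + U}\right)^{2}$)
$8086 - P{\left(r,t \right)} = 8086 - \frac{\left(4 + 3 \cdot 118 - \left(-171\right) 118\right)^{2}}{\left(-4 - 171\right)^{2}} = 8086 - \frac{\left(4 + 354 + 20178\right)^{2}}{30625} = 8086 - \frac{20536^{2}}{30625} = 8086 - \frac{1}{30625} \cdot 421727296 = 8086 - \frac{421727296}{30625} = - \frac{174093546}{30625}$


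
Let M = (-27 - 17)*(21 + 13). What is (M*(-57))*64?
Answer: 5457408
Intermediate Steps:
M = -1496 (M = -44*34 = -1496)
(M*(-57))*64 = -1496*(-57)*64 = 85272*64 = 5457408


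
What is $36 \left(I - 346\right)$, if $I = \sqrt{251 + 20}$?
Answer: $-12456 + 36 \sqrt{271} \approx -11863.0$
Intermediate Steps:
$I = \sqrt{271} \approx 16.462$
$36 \left(I - 346\right) = 36 \left(\sqrt{271} - 346\right) = 36 \left(-346 + \sqrt{271}\right) = -12456 + 36 \sqrt{271}$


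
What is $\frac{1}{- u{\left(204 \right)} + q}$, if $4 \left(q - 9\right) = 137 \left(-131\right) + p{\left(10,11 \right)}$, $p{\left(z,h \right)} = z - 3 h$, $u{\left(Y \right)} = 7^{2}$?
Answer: $- \frac{2}{9065} \approx -0.00022063$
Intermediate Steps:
$u{\left(Y \right)} = 49$
$q = - \frac{8967}{2}$ ($q = 9 + \frac{137 \left(-131\right) + \left(10 - 33\right)}{4} = 9 + \frac{-17947 + \left(10 - 33\right)}{4} = 9 + \frac{-17947 - 23}{4} = 9 + \frac{1}{4} \left(-17970\right) = 9 - \frac{8985}{2} = - \frac{8967}{2} \approx -4483.5$)
$\frac{1}{- u{\left(204 \right)} + q} = \frac{1}{\left(-1\right) 49 - \frac{8967}{2}} = \frac{1}{-49 - \frac{8967}{2}} = \frac{1}{- \frac{9065}{2}} = - \frac{2}{9065}$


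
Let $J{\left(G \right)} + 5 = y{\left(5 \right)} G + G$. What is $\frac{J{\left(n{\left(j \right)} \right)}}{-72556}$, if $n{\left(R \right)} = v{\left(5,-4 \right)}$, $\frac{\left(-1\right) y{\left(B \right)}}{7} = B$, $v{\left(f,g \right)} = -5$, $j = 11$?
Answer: $- \frac{15}{6596} \approx -0.0022741$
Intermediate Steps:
$y{\left(B \right)} = - 7 B$
$n{\left(R \right)} = -5$
$J{\left(G \right)} = -5 - 34 G$ ($J{\left(G \right)} = -5 + \left(\left(-7\right) 5 G + G\right) = -5 + \left(- 35 G + G\right) = -5 - 34 G$)
$\frac{J{\left(n{\left(j \right)} \right)}}{-72556} = \frac{-5 - -170}{-72556} = \left(-5 + 170\right) \left(- \frac{1}{72556}\right) = 165 \left(- \frac{1}{72556}\right) = - \frac{15}{6596}$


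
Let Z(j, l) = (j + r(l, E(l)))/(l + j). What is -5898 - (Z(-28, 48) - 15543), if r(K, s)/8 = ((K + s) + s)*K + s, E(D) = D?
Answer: 34312/5 ≈ 6862.4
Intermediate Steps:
r(K, s) = 8*s + 8*K*(K + 2*s) (r(K, s) = 8*(((K + s) + s)*K + s) = 8*((K + 2*s)*K + s) = 8*(K*(K + 2*s) + s) = 8*(s + K*(K + 2*s)) = 8*s + 8*K*(K + 2*s))
Z(j, l) = (j + 8*l + 24*l²)/(j + l) (Z(j, l) = (j + (8*l + 8*l² + 16*l*l))/(l + j) = (j + (8*l + 8*l² + 16*l²))/(j + l) = (j + (8*l + 24*l²))/(j + l) = (j + 8*l + 24*l²)/(j + l))
-5898 - (Z(-28, 48) - 15543) = -5898 - ((-28 + 8*48 + 24*48²)/(-28 + 48) - 15543) = -5898 - ((-28 + 384 + 24*2304)/20 - 15543) = -5898 - ((-28 + 384 + 55296)/20 - 15543) = -5898 - ((1/20)*55652 - 15543) = -5898 - (13913/5 - 15543) = -5898 - 1*(-63802/5) = -5898 + 63802/5 = 34312/5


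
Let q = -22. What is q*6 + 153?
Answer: 21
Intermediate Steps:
q*6 + 153 = -22*6 + 153 = -132 + 153 = 21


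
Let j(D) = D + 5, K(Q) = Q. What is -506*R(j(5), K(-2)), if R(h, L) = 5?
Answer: -2530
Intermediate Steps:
j(D) = 5 + D
-506*R(j(5), K(-2)) = -506*5 = -2530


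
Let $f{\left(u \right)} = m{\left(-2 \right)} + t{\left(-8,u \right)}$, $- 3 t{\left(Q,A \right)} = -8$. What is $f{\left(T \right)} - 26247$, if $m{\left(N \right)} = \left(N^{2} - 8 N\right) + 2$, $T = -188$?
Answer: $- \frac{78667}{3} \approx -26222.0$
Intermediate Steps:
$t{\left(Q,A \right)} = \frac{8}{3}$ ($t{\left(Q,A \right)} = \left(- \frac{1}{3}\right) \left(-8\right) = \frac{8}{3}$)
$m{\left(N \right)} = 2 + N^{2} - 8 N$
$f{\left(u \right)} = \frac{74}{3}$ ($f{\left(u \right)} = \left(2 + \left(-2\right)^{2} - -16\right) + \frac{8}{3} = \left(2 + 4 + 16\right) + \frac{8}{3} = 22 + \frac{8}{3} = \frac{74}{3}$)
$f{\left(T \right)} - 26247 = \frac{74}{3} - 26247 = - \frac{78667}{3}$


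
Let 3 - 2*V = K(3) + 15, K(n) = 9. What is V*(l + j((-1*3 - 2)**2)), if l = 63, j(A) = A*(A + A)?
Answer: -27573/2 ≈ -13787.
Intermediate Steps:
j(A) = 2*A**2 (j(A) = A*(2*A) = 2*A**2)
V = -21/2 (V = 3/2 - (9 + 15)/2 = 3/2 - 1/2*24 = 3/2 - 12 = -21/2 ≈ -10.500)
V*(l + j((-1*3 - 2)**2)) = -21*(63 + 2*((-1*3 - 2)**2)**2)/2 = -21*(63 + 2*((-3 - 2)**2)**2)/2 = -21*(63 + 2*((-5)**2)**2)/2 = -21*(63 + 2*25**2)/2 = -21*(63 + 2*625)/2 = -21*(63 + 1250)/2 = -21/2*1313 = -27573/2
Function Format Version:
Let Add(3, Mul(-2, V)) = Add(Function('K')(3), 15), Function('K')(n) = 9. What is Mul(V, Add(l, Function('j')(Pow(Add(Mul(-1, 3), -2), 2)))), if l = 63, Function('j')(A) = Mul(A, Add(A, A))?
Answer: Rational(-27573, 2) ≈ -13787.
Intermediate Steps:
Function('j')(A) = Mul(2, Pow(A, 2)) (Function('j')(A) = Mul(A, Mul(2, A)) = Mul(2, Pow(A, 2)))
V = Rational(-21, 2) (V = Add(Rational(3, 2), Mul(Rational(-1, 2), Add(9, 15))) = Add(Rational(3, 2), Mul(Rational(-1, 2), 24)) = Add(Rational(3, 2), -12) = Rational(-21, 2) ≈ -10.500)
Mul(V, Add(l, Function('j')(Pow(Add(Mul(-1, 3), -2), 2)))) = Mul(Rational(-21, 2), Add(63, Mul(2, Pow(Pow(Add(Mul(-1, 3), -2), 2), 2)))) = Mul(Rational(-21, 2), Add(63, Mul(2, Pow(Pow(Add(-3, -2), 2), 2)))) = Mul(Rational(-21, 2), Add(63, Mul(2, Pow(Pow(-5, 2), 2)))) = Mul(Rational(-21, 2), Add(63, Mul(2, Pow(25, 2)))) = Mul(Rational(-21, 2), Add(63, Mul(2, 625))) = Mul(Rational(-21, 2), Add(63, 1250)) = Mul(Rational(-21, 2), 1313) = Rational(-27573, 2)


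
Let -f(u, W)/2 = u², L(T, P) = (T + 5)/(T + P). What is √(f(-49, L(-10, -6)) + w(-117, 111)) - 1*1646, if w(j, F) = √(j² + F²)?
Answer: -1646 + I*√(4802 - 51*√10) ≈ -1646.0 + 68.123*I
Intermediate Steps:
L(T, P) = (5 + T)/(P + T)
f(u, W) = -2*u²
w(j, F) = √(F² + j²)
√(f(-49, L(-10, -6)) + w(-117, 111)) - 1*1646 = √(-2*(-49)² + √(111² + (-117)²)) - 1*1646 = √(-2*2401 + √(12321 + 13689)) - 1646 = √(-4802 + √26010) - 1646 = √(-4802 + 51*√10) - 1646 = -1646 + √(-4802 + 51*√10)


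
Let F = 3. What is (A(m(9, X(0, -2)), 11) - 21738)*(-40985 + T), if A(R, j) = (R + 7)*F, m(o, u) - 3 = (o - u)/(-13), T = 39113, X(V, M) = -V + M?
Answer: 40642128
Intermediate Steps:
X(V, M) = M - V
m(o, u) = 3 - o/13 + u/13 (m(o, u) = 3 + (o - u)/(-13) = 3 + (o - u)*(-1/13) = 3 + (-o/13 + u/13) = 3 - o/13 + u/13)
A(R, j) = 21 + 3*R (A(R, j) = (R + 7)*3 = (7 + R)*3 = 21 + 3*R)
(A(m(9, X(0, -2)), 11) - 21738)*(-40985 + T) = ((21 + 3*(3 - 1/13*9 + (-2 - 1*0)/13)) - 21738)*(-40985 + 39113) = ((21 + 3*(3 - 9/13 + (-2 + 0)/13)) - 21738)*(-1872) = ((21 + 3*(3 - 9/13 + (1/13)*(-2))) - 21738)*(-1872) = ((21 + 3*(3 - 9/13 - 2/13)) - 21738)*(-1872) = ((21 + 3*(28/13)) - 21738)*(-1872) = ((21 + 84/13) - 21738)*(-1872) = (357/13 - 21738)*(-1872) = -282237/13*(-1872) = 40642128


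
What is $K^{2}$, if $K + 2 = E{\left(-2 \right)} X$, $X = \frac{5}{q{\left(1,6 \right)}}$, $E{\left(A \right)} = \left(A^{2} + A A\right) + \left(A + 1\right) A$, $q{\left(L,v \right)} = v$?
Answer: $\frac{361}{9} \approx 40.111$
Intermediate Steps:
$E{\left(A \right)} = 2 A^{2} + A \left(1 + A\right)$ ($E{\left(A \right)} = \left(A^{2} + A^{2}\right) + \left(1 + A\right) A = 2 A^{2} + A \left(1 + A\right)$)
$X = \frac{5}{6} \approx 0.83333$
$K = \frac{19}{3}$ ($K = -2 + - 2 \left(1 + 3 \left(-2\right)\right) \frac{5}{6} = -2 + - 2 \left(1 - 6\right) \frac{5}{6} = -2 + \left(-2\right) \left(-5\right) \frac{5}{6} = -2 + 10 \cdot \frac{5}{6} = -2 + \frac{25}{3} = \frac{19}{3} \approx 6.3333$)
$K^{2} = \left(\frac{19}{3}\right)^{2} = \frac{361}{9}$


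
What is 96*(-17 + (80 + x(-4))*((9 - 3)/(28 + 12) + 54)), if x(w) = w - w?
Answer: 414240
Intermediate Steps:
x(w) = 0
96*(-17 + (80 + x(-4))*((9 - 3)/(28 + 12) + 54)) = 96*(-17 + (80 + 0)*((9 - 3)/(28 + 12) + 54)) = 96*(-17 + 80*(6/40 + 54)) = 96*(-17 + 80*(6*(1/40) + 54)) = 96*(-17 + 80*(3/20 + 54)) = 96*(-17 + 80*(1083/20)) = 96*(-17 + 4332) = 96*4315 = 414240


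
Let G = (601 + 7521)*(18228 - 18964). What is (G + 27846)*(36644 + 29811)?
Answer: -395403661430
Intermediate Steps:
G = -5977792 (G = 8122*(-736) = -5977792)
(G + 27846)*(36644 + 29811) = (-5977792 + 27846)*(36644 + 29811) = -5949946*66455 = -395403661430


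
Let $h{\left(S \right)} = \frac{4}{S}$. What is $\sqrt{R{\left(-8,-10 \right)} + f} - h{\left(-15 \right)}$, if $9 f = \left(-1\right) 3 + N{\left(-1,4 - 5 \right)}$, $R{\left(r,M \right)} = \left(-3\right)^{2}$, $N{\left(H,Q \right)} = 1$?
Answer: $\frac{4}{15} + \frac{\sqrt{79}}{3} \approx 3.2294$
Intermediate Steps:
$R{\left(r,M \right)} = 9$
$f = - \frac{2}{9}$ ($f = \frac{\left(-1\right) 3 + 1}{9} = \frac{-3 + 1}{9} = \frac{1}{9} \left(-2\right) = - \frac{2}{9} \approx -0.22222$)
$\sqrt{R{\left(-8,-10 \right)} + f} - h{\left(-15 \right)} = \sqrt{9 - \frac{2}{9}} - \frac{4}{-15} = \sqrt{\frac{79}{9}} - 4 \left(- \frac{1}{15}\right) = \frac{\sqrt{79}}{3} - - \frac{4}{15} = \frac{\sqrt{79}}{3} + \frac{4}{15} = \frac{4}{15} + \frac{\sqrt{79}}{3}$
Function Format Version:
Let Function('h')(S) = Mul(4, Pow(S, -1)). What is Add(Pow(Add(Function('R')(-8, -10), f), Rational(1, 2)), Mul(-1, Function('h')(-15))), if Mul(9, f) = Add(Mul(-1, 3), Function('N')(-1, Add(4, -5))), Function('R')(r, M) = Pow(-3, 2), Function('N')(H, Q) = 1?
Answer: Add(Rational(4, 15), Mul(Rational(1, 3), Pow(79, Rational(1, 2)))) ≈ 3.2294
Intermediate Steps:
Function('R')(r, M) = 9
f = Rational(-2, 9) (f = Mul(Rational(1, 9), Add(Mul(-1, 3), 1)) = Mul(Rational(1, 9), Add(-3, 1)) = Mul(Rational(1, 9), -2) = Rational(-2, 9) ≈ -0.22222)
Add(Pow(Add(Function('R')(-8, -10), f), Rational(1, 2)), Mul(-1, Function('h')(-15))) = Add(Pow(Add(9, Rational(-2, 9)), Rational(1, 2)), Mul(-1, Mul(4, Pow(-15, -1)))) = Add(Pow(Rational(79, 9), Rational(1, 2)), Mul(-1, Mul(4, Rational(-1, 15)))) = Add(Mul(Rational(1, 3), Pow(79, Rational(1, 2))), Mul(-1, Rational(-4, 15))) = Add(Mul(Rational(1, 3), Pow(79, Rational(1, 2))), Rational(4, 15)) = Add(Rational(4, 15), Mul(Rational(1, 3), Pow(79, Rational(1, 2))))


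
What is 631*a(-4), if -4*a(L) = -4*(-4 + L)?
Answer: -5048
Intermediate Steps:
a(L) = -4 + L (a(L) = -(-1)*(-4 + L) = -(16 - 4*L)/4 = -4 + L)
631*a(-4) = 631*(-4 - 4) = 631*(-8) = -5048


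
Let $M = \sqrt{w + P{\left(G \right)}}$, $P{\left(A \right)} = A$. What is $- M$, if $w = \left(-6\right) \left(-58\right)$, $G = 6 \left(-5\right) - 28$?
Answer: $- \sqrt{290} \approx -17.029$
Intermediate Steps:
$G = -58$ ($G = -30 - 28 = -58$)
$w = 348$
$M = \sqrt{290}$ ($M = \sqrt{348 - 58} = \sqrt{290} \approx 17.029$)
$- M = - \sqrt{290}$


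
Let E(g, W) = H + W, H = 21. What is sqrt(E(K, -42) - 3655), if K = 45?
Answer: 2*I*sqrt(919) ≈ 60.63*I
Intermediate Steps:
E(g, W) = 21 + W
sqrt(E(K, -42) - 3655) = sqrt((21 - 42) - 3655) = sqrt(-21 - 3655) = sqrt(-3676) = 2*I*sqrt(919)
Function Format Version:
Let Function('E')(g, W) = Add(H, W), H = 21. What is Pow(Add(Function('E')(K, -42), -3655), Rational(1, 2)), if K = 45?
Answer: Mul(2, I, Pow(919, Rational(1, 2))) ≈ Mul(60.630, I)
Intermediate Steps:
Function('E')(g, W) = Add(21, W)
Pow(Add(Function('E')(K, -42), -3655), Rational(1, 2)) = Pow(Add(Add(21, -42), -3655), Rational(1, 2)) = Pow(Add(-21, -3655), Rational(1, 2)) = Pow(-3676, Rational(1, 2)) = Mul(2, I, Pow(919, Rational(1, 2)))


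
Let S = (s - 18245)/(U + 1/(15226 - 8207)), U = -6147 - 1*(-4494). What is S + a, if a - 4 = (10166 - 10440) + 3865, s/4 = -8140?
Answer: 42067249865/11602406 ≈ 3625.7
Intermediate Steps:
s = -32560 (s = 4*(-8140) = -32560)
U = -1653 (U = -6147 + 4494 = -1653)
a = 3595 (a = 4 + ((10166 - 10440) + 3865) = 4 + (-274 + 3865) = 4 + 3591 = 3595)
S = 356600295/11602406 (S = (-32560 - 18245)/(-1653 + 1/(15226 - 8207)) = -50805/(-1653 + 1/7019) = -50805/(-11602406/7019) = -50805*(-7019/11602406) = 356600295/11602406 ≈ 30.735)
S + a = 356600295/11602406 + 3595 = 42067249865/11602406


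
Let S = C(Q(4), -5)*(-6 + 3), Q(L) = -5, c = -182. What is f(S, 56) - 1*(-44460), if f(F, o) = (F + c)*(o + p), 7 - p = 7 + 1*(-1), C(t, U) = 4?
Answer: 33402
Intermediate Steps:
p = 1 (p = 7 - (7 + 1*(-1)) = 7 - (7 - 1) = 7 - 1*6 = 7 - 6 = 1)
S = -12 (S = 4*(-6 + 3) = 4*(-3) = -12)
f(F, o) = (1 + o)*(-182 + F) (f(F, o) = (F - 182)*(o + 1) = (-182 + F)*(1 + o) = (1 + o)*(-182 + F))
f(S, 56) - 1*(-44460) = (-182 - 12 - 182*56 - 12*56) - 1*(-44460) = (-182 - 12 - 10192 - 672) + 44460 = -11058 + 44460 = 33402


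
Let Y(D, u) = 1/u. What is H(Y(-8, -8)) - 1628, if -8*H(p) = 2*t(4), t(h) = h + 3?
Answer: -6519/4 ≈ -1629.8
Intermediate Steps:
t(h) = 3 + h
H(p) = -7/4 (H(p) = -(3 + 4)/4 = -7/4)
H(Y(-8, -8)) - 1628 = -7/4 - 1628 = -6519/4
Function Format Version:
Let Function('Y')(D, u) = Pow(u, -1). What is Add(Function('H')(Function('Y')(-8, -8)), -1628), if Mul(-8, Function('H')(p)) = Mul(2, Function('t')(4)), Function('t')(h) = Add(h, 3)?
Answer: Rational(-6519, 4) ≈ -1629.8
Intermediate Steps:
Function('t')(h) = Add(3, h)
Function('H')(p) = Rational(-7, 4) (Function('H')(p) = Mul(Rational(-1, 8), Mul(2, Add(3, 4))) = Mul(Rational(-1, 8), Mul(2, 7)) = Mul(Rational(-1, 8), 14) = Rational(-7, 4))
Add(Function('H')(Function('Y')(-8, -8)), -1628) = Add(Rational(-7, 4), -1628) = Rational(-6519, 4)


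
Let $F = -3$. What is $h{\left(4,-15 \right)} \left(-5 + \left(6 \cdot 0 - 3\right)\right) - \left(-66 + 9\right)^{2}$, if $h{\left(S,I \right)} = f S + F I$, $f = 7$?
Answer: $-3833$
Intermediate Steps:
$h{\left(S,I \right)} = - 3 I + 7 S$ ($h{\left(S,I \right)} = 7 S - 3 I = - 3 I + 7 S$)
$h{\left(4,-15 \right)} \left(-5 + \left(6 \cdot 0 - 3\right)\right) - \left(-66 + 9\right)^{2} = \left(\left(-3\right) \left(-15\right) + 7 \cdot 4\right) \left(-5 + \left(6 \cdot 0 - 3\right)\right) - \left(-66 + 9\right)^{2} = \left(45 + 28\right) \left(-5 + \left(0 - 3\right)\right) - \left(-57\right)^{2} = 73 \left(-5 - 3\right) - 3249 = 73 \left(-8\right) - 3249 = -584 - 3249 = -3833$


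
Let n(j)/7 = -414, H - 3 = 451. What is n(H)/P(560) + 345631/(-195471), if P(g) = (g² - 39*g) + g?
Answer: -806359753/453492720 ≈ -1.7781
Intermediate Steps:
H = 454 (H = 3 + 451 = 454)
n(j) = -2898 (n(j) = 7*(-414) = -2898)
P(g) = g² - 38*g
n(H)/P(560) + 345631/(-195471) = -2898*1/(560*(-38 + 560)) + 345631/(-195471) = -2898/(560*522) + 345631*(-1/195471) = -2898/292320 - 345631/195471 = -2898*1/292320 - 345631/195471 = -23/2320 - 345631/195471 = -806359753/453492720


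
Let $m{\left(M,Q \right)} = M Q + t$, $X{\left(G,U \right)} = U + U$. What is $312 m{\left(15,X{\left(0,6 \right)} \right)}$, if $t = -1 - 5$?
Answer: $54288$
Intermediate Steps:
$t = -6$
$X{\left(G,U \right)} = 2 U$
$m{\left(M,Q \right)} = -6 + M Q$ ($m{\left(M,Q \right)} = M Q - 6 = -6 + M Q$)
$312 m{\left(15,X{\left(0,6 \right)} \right)} = 312 \left(-6 + 15 \cdot 2 \cdot 6\right) = 312 \left(-6 + 15 \cdot 12\right) = 312 \left(-6 + 180\right) = 312 \cdot 174 = 54288$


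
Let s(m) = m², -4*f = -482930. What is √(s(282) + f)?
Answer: √801026/2 ≈ 447.50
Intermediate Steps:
f = 241465/2 (f = -¼*(-482930) = 241465/2 ≈ 1.2073e+5)
√(s(282) + f) = √(282² + 241465/2) = √(79524 + 241465/2) = √(400513/2) = √801026/2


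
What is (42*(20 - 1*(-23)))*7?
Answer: 12642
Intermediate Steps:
(42*(20 - 1*(-23)))*7 = (42*(20 + 23))*7 = (42*43)*7 = 1806*7 = 12642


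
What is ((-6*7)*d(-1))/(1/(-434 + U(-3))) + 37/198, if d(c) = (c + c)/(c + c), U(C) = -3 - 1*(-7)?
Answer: 3575917/198 ≈ 18060.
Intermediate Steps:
U(C) = 4 (U(C) = -3 + 7 = 4)
d(c) = 1 (d(c) = (2*c)/((2*c)) = (2*c)*(1/(2*c)) = 1)
((-6*7)*d(-1))/(1/(-434 + U(-3))) + 37/198 = (-6*7*1)/(1/(-434 + 4)) + 37/198 = (-42*1)/(1/(-430)) + 37*(1/198) = -42/(-1/430) + 37/198 = -42*(-430) + 37/198 = 18060 + 37/198 = 3575917/198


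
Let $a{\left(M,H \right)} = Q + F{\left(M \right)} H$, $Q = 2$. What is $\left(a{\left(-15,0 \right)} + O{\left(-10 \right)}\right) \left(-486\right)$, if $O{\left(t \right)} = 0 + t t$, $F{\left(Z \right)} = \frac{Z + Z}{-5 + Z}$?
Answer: $-49572$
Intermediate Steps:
$F{\left(Z \right)} = \frac{2 Z}{-5 + Z}$
$O{\left(t \right)} = t^{2}$ ($O{\left(t \right)} = 0 + t^{2} = t^{2}$)
$a{\left(M,H \right)} = 2 + \frac{2 H M}{-5 + M}$ ($a{\left(M,H \right)} = 2 + \frac{2 M}{-5 + M} H = 2 + \frac{2 H M}{-5 + M}$)
$\left(a{\left(-15,0 \right)} + O{\left(-10 \right)}\right) \left(-486\right) = \left(\frac{2 \left(-5 - 15 + 0 \left(-15\right)\right)}{-5 - 15} + \left(-10\right)^{2}\right) \left(-486\right) = \left(\frac{2 \left(-5 - 15 + 0\right)}{-20} + 100\right) \left(-486\right) = \left(2 \left(- \frac{1}{20}\right) \left(-20\right) + 100\right) \left(-486\right) = \left(2 + 100\right) \left(-486\right) = 102 \left(-486\right) = -49572$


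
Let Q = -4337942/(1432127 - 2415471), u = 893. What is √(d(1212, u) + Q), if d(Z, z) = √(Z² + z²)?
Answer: √(266605577378 + 60435338896*√2266393)/245836 ≈ 38.857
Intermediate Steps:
Q = 2168971/491672 (Q = -4337942/(-983344) = -4337942*(-1/983344) = 2168971/491672 ≈ 4.4114)
√(d(1212, u) + Q) = √(√(1212² + 893²) + 2168971/491672) = √(√(1468944 + 797449) + 2168971/491672) = √(√2266393 + 2168971/491672) = √(2168971/491672 + √2266393)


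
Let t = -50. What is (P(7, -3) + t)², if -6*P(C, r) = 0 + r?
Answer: 9801/4 ≈ 2450.3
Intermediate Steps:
P(C, r) = -r/6 (P(C, r) = -(0 + r)/6 = -r/6)
(P(7, -3) + t)² = (-⅙*(-3) - 50)² = (½ - 50)² = (-99/2)² = 9801/4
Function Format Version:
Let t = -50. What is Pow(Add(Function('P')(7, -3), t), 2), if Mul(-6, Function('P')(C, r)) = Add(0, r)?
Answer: Rational(9801, 4) ≈ 2450.3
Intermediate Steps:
Function('P')(C, r) = Mul(Rational(-1, 6), r) (Function('P')(C, r) = Mul(Rational(-1, 6), Add(0, r)) = Mul(Rational(-1, 6), r))
Pow(Add(Function('P')(7, -3), t), 2) = Pow(Add(Mul(Rational(-1, 6), -3), -50), 2) = Pow(Add(Rational(1, 2), -50), 2) = Pow(Rational(-99, 2), 2) = Rational(9801, 4)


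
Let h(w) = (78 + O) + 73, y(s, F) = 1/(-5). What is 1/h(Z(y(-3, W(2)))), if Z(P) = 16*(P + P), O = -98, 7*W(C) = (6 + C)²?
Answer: 1/53 ≈ 0.018868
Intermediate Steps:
W(C) = (6 + C)²/7
y(s, F) = -⅕
Z(P) = 32*P (Z(P) = 16*(2*P) = 32*P)
h(w) = 53 (h(w) = (78 - 98) + 73 = -20 + 73 = 53)
1/h(Z(y(-3, W(2)))) = 1/53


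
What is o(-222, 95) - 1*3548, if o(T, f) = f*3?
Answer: -3263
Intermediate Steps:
o(T, f) = 3*f
o(-222, 95) - 1*3548 = 3*95 - 1*3548 = 285 - 3548 = -3263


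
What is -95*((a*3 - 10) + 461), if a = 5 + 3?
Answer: -45125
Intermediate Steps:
a = 8
-95*((a*3 - 10) + 461) = -95*((8*3 - 10) + 461) = -95*((24 - 10) + 461) = -95*(14 + 461) = -95*475 = -45125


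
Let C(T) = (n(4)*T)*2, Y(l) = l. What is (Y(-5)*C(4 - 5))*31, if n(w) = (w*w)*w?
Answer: 19840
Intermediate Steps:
n(w) = w³ (n(w) = w²*w = w³)
C(T) = 128*T (C(T) = (4³*T)*2 = (64*T)*2 = 128*T)
(Y(-5)*C(4 - 5))*31 = -640*(4 - 5)*31 = -640*(-1)*31 = -5*(-128)*31 = 640*31 = 19840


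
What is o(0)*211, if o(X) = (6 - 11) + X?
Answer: -1055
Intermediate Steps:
o(X) = -5 + X
o(0)*211 = (-5 + 0)*211 = -5*211 = -1055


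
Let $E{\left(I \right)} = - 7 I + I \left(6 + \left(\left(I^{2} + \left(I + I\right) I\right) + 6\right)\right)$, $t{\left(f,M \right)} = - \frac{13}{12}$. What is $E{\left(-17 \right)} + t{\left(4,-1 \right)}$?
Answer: $- \frac{177901}{12} \approx -14825.0$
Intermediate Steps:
$t{\left(f,M \right)} = - \frac{13}{12}$ ($t{\left(f,M \right)} = \left(-13\right) \frac{1}{12} = - \frac{13}{12}$)
$E{\left(I \right)} = - 7 I + I \left(12 + 3 I^{2}\right)$ ($E{\left(I \right)} = - 7 I + I \left(6 + \left(\left(I^{2} + 2 I I\right) + 6\right)\right) = - 7 I + I \left(6 + \left(\left(I^{2} + 2 I^{2}\right) + 6\right)\right) = - 7 I + I \left(6 + \left(3 I^{2} + 6\right)\right) = - 7 I + I \left(6 + \left(6 + 3 I^{2}\right)\right) = - 7 I + I \left(12 + 3 I^{2}\right)$)
$E{\left(-17 \right)} + t{\left(4,-1 \right)} = - 17 \left(5 + 3 \left(-17\right)^{2}\right) - \frac{13}{12} = - 17 \left(5 + 3 \cdot 289\right) - \frac{13}{12} = - 17 \left(5 + 867\right) - \frac{13}{12} = \left(-17\right) 872 - \frac{13}{12} = -14824 - \frac{13}{12} = - \frac{177901}{12}$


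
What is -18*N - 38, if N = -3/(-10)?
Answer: -217/5 ≈ -43.400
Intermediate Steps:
N = 3/10 (N = -3*(-⅒) = 3/10 ≈ 0.30000)
-18*N - 38 = -18*3/10 - 38 = -27/5 - 38 = -217/5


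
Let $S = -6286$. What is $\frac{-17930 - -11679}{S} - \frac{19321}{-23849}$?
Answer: $\frac{38647415}{21416402} \approx 1.8046$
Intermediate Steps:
$\frac{-17930 - -11679}{S} - \frac{19321}{-23849} = \frac{-17930 - -11679}{-6286} - \frac{19321}{-23849} = \left(-17930 + 11679\right) \left(- \frac{1}{6286}\right) - - \frac{19321}{23849} = \left(-6251\right) \left(- \frac{1}{6286}\right) + \frac{19321}{23849} = \frac{893}{898} + \frac{19321}{23849} = \frac{38647415}{21416402}$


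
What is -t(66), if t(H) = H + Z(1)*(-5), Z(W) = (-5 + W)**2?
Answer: 14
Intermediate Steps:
t(H) = -80 + H (t(H) = H + (-5 + 1)**2*(-5) = H + (-4)**2*(-5) = H + 16*(-5) = H - 80 = -80 + H)
-t(66) = -(-80 + 66) = -1*(-14) = 14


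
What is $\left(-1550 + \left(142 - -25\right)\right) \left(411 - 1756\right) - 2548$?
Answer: $1857587$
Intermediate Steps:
$\left(-1550 + \left(142 - -25\right)\right) \left(411 - 1756\right) - 2548 = \left(-1550 + \left(142 + 25\right)\right) \left(-1345\right) - 2548 = \left(-1550 + 167\right) \left(-1345\right) - 2548 = \left(-1383\right) \left(-1345\right) - 2548 = 1860135 - 2548 = 1857587$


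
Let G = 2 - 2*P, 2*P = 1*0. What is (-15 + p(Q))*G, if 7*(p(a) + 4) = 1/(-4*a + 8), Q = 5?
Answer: -1597/42 ≈ -38.024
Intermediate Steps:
p(a) = -4 + 1/(7*(8 - 4*a)) (p(a) = -4 + 1/(7*(-4*a + 8)) = -4 + 1/(7*(8 - 4*a)))
P = 0 (P = (1*0)/2 = (½)*0 = 0)
G = 2 (G = 2 - 2*0 = 2 + 0 = 2)
(-15 + p(Q))*G = (-15 + (223 - 112*5)/(28*(-2 + 5)))*2 = (-15 + (1/28)*(223 - 560)/3)*2 = (-15 + (1/28)*(⅓)*(-337))*2 = (-15 - 337/84)*2 = -1597/84*2 = -1597/42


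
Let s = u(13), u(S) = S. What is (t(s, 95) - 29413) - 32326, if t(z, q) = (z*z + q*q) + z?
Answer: -52532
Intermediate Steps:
s = 13
t(z, q) = z + q**2 + z**2 (t(z, q) = (z**2 + q**2) + z = (q**2 + z**2) + z = z + q**2 + z**2)
(t(s, 95) - 29413) - 32326 = ((13 + 95**2 + 13**2) - 29413) - 32326 = ((13 + 9025 + 169) - 29413) - 32326 = (9207 - 29413) - 32326 = -20206 - 32326 = -52532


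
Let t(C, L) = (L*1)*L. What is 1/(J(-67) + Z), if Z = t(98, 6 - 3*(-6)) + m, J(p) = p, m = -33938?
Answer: -1/33429 ≈ -2.9914e-5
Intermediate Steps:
t(C, L) = L² (t(C, L) = L*L = L²)
Z = -33362 (Z = (6 - 3*(-6))² - 33938 = (6 + 18)² - 33938 = 24² - 33938 = 576 - 33938 = -33362)
1/(J(-67) + Z) = 1/(-67 - 33362) = 1/(-33429) = -1/33429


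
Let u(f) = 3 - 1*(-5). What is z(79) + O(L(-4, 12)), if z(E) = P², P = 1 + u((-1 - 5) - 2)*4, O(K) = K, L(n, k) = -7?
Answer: 1082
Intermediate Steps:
u(f) = 8 (u(f) = 3 + 5 = 8)
P = 33 (P = 1 + 8*4 = 1 + 32 = 33)
z(E) = 1089 (z(E) = 33² = 1089)
z(79) + O(L(-4, 12)) = 1089 - 7 = 1082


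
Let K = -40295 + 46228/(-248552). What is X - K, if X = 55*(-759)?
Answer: -90088543/62138 ≈ -1449.8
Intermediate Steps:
K = -2503862267/62138 (K = -40295 + 46228*(-1/248552) = -40295 - 11557/62138 = -2503862267/62138 ≈ -40295.)
X = -41745
X - K = -41745 - 1*(-2503862267/62138) = -41745 + 2503862267/62138 = -90088543/62138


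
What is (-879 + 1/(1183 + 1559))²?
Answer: 5809145987089/7518564 ≈ 7.7264e+5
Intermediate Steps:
(-879 + 1/(1183 + 1559))² = (-879 + 1/2742)² = (-2410217/2742)² = 5809145987089/7518564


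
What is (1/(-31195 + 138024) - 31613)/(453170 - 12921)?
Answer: -3377185176/47031360421 ≈ -0.071807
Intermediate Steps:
(1/(-31195 + 138024) - 31613)/(453170 - 12921) = (1/106829 - 31613)/440249 = (1/106829 - 31613)*(1/440249) = -3377185176/106829*1/440249 = -3377185176/47031360421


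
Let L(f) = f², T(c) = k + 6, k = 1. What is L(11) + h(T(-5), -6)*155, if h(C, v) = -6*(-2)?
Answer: 1981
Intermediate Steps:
T(c) = 7 (T(c) = 1 + 6 = 7)
h(C, v) = 12
L(11) + h(T(-5), -6)*155 = 11² + 12*155 = 121 + 1860 = 1981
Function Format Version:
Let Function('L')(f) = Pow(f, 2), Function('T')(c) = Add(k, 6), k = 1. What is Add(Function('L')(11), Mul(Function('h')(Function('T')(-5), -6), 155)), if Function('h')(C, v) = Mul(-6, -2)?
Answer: 1981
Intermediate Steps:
Function('T')(c) = 7 (Function('T')(c) = Add(1, 6) = 7)
Function('h')(C, v) = 12
Add(Function('L')(11), Mul(Function('h')(Function('T')(-5), -6), 155)) = Add(Pow(11, 2), Mul(12, 155)) = Add(121, 1860) = 1981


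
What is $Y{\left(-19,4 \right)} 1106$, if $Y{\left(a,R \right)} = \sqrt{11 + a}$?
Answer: $2212 i \sqrt{2} \approx 3128.2 i$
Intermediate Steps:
$Y{\left(-19,4 \right)} 1106 = \sqrt{11 - 19} \cdot 1106 = \sqrt{-8} \cdot 1106 = 2 i \sqrt{2} \cdot 1106 = 2212 i \sqrt{2}$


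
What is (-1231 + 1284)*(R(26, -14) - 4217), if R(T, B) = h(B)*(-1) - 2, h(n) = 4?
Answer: -223819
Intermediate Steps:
R(T, B) = -6 (R(T, B) = 4*(-1) - 2 = -4 - 2 = -6)
(-1231 + 1284)*(R(26, -14) - 4217) = (-1231 + 1284)*(-6 - 4217) = 53*(-4223) = -223819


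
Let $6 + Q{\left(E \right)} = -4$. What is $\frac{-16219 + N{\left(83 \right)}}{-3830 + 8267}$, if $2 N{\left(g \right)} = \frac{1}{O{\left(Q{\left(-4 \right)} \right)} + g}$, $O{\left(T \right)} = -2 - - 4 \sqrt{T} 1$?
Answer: $\frac{- 129752 \sqrt{10} + 2627477 i}{8874 \left(- 81 i + 4 \sqrt{10}\right)} \approx -3.6554 - 2.1211 \cdot 10^{-7} i$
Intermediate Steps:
$Q{\left(E \right)} = -10$ ($Q{\left(E \right)} = -6 - 4 = -10$)
$O{\left(T \right)} = -2 + 4 \sqrt{T}$ ($O{\left(T \right)} = -2 - - 4 \sqrt{T} = -2 + 4 \sqrt{T}$)
$N{\left(g \right)} = \frac{1}{2 \left(-2 + g + 4 i \sqrt{10}\right)}$ ($N{\left(g \right)} = \frac{1}{2 \left(\left(-2 + 4 \sqrt{-10}\right) + g\right)} = \frac{1}{2 \left(\left(-2 + 4 i \sqrt{10}\right) + g\right)} = \frac{1}{2 \left(-2 + g + 4 i \sqrt{10}\right)}$)
$\frac{-16219 + N{\left(83 \right)}}{-3830 + 8267} = \frac{-16219 + \frac{1}{2 \left(-2 + 83 + 4 i \sqrt{10}\right)}}{-3830 + 8267} = \frac{-16219 + \frac{1}{2 \left(81 + 4 i \sqrt{10}\right)}}{4437} = \left(-16219 + \frac{1}{2 \left(81 + 4 i \sqrt{10}\right)}\right) \frac{1}{4437} = - \frac{16219}{4437} + \frac{1}{8874 \left(81 + 4 i \sqrt{10}\right)}$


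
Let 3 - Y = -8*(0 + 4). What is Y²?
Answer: 1225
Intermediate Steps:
Y = 35 (Y = 3 - (-8)*(0 + 4) = 3 - (-8)*4 = 3 - 1*(-32) = 3 + 32 = 35)
Y² = 35² = 1225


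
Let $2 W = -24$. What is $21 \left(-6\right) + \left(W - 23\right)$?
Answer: $-161$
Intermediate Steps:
$W = -12$ ($W = \frac{1}{2} \left(-24\right) = -12$)
$21 \left(-6\right) + \left(W - 23\right) = 21 \left(-6\right) - 35 = -126 - 35 = -161$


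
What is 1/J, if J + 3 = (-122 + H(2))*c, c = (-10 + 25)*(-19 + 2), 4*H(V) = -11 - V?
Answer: 4/127743 ≈ 3.1313e-5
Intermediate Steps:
H(V) = -11/4 - V/4 (H(V) = (-11 - V)/4 = -11/4 - V/4)
c = -255 (c = 15*(-17) = -255)
J = 127743/4 (J = -3 + (-122 + (-11/4 - ¼*2))*(-255) = -3 + (-122 + (-11/4 - ½))*(-255) = -3 + (-122 - 13/4)*(-255) = -3 - 501/4*(-255) = -3 + 127755/4 = 127743/4 ≈ 31936.)
1/J = 1/(127743/4) = 4/127743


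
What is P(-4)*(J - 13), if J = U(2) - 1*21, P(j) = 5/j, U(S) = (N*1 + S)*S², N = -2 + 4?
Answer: 45/2 ≈ 22.500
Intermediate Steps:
N = 2
U(S) = S²*(2 + S) (U(S) = (2*1 + S)*S² = (2 + S)*S² = S²*(2 + S))
J = -5 (J = 2²*(2 + 2) - 1*21 = 4*4 - 21 = 16 - 21 = -5)
P(-4)*(J - 13) = (5/(-4))*(-5 - 13) = (5*(-¼))*(-18) = -5/4*(-18) = 45/2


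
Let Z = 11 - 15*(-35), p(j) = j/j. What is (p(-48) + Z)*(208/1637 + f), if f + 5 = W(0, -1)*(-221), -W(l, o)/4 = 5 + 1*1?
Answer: 4658298327/1637 ≈ 2.8456e+6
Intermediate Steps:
W(l, o) = -24 (W(l, o) = -4*(5 + 1*1) = -4*(5 + 1) = -4*6 = -24)
p(j) = 1
Z = 536 (Z = 11 + 525 = 536)
f = 5299 (f = -5 - 24*(-221) = -5 + 5304 = 5299)
(p(-48) + Z)*(208/1637 + f) = (1 + 536)*(208/1637 + 5299) = 537*(208*(1/1637) + 5299) = 537*(208/1637 + 5299) = 537*(8674671/1637) = 4658298327/1637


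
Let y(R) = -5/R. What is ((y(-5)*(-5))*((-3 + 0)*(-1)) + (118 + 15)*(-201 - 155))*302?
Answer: -14303626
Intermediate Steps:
((y(-5)*(-5))*((-3 + 0)*(-1)) + (118 + 15)*(-201 - 155))*302 = ((-5/(-5)*(-5))*((-3 + 0)*(-1)) + (118 + 15)*(-201 - 155))*302 = ((-5*(-⅕)*(-5))*(-3*(-1)) + 133*(-356))*302 = ((1*(-5))*3 - 47348)*302 = (-5*3 - 47348)*302 = (-15 - 47348)*302 = -47363*302 = -14303626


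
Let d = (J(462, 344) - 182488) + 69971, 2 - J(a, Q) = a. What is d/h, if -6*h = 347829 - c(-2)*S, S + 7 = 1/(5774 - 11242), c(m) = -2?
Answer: 617758236/316975403 ≈ 1.9489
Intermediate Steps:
S = -38277/5468 (S = -7 + 1/(5774 - 11242) = -7 + 1/(-5468) = -7 - 1/5468 = -38277/5468 ≈ -7.0002)
J(a, Q) = 2 - a
h = -316975403/5468 (h = -(347829 - (-2)*(-38277)/5468)/6 = -(347829 - 1*38277/2734)/6 = -(347829 - 38277/2734)/6 = -⅙*950926209/2734 = -316975403/5468 ≈ -57969.)
d = -112977 (d = ((2 - 1*462) - 182488) + 69971 = ((2 - 462) - 182488) + 69971 = (-460 - 182488) + 69971 = -182948 + 69971 = -112977)
d/h = -112977/(-316975403/5468) = -112977*(-5468/316975403) = 617758236/316975403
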